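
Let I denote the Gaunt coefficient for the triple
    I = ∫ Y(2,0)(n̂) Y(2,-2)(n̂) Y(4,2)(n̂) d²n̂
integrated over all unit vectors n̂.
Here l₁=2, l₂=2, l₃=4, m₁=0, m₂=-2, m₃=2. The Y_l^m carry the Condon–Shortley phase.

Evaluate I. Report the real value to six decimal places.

0.156078

Rules hold: Σm=0, L=8 even, 0≤4≤4.
N = 5·5·9 = 225
Δ = 0!·4!·4!/9! = 1/630
Racah Σ t=0..0: t=0:+1/16 = 1/16
⇒ 3j(2 2 4; 0 0 0)² = 2/35, sgn +1
Racah Σ t=0..0: t=0:+1/96 = 1/96
⇒ 3j(2 2 4; 0 -2 2)² = 1/42, sgn +1
4πI² = N·(3j₀)²·(3jₘ)² = 15/49
I = +1·√(0.306122/4π) = 0.15607835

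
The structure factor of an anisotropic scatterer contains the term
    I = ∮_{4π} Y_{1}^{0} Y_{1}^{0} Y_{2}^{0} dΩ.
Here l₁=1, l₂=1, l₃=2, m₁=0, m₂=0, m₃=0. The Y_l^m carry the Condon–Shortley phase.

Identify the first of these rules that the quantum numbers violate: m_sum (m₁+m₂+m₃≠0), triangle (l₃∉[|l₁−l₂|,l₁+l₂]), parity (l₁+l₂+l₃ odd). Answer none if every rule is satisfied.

azimuthal sum: 0 + 0 + 0 = 0  ✓
0 ≤ 2 ≤ 2 (triangle on l)  ✓
L = 1 + 1 + 2 = 4 (even)  ✓

none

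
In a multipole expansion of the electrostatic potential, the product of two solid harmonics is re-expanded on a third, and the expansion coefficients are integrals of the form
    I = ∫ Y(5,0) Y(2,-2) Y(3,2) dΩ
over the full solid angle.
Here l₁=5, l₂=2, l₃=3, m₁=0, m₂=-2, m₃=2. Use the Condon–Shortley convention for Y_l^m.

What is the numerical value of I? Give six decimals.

Rules hold: Σm=0, L=10 even, 3≤3≤7.
N = 11·5·7 = 385
Δ = 4!·6!·0!/11! = 1/2310
Racah Σ t=2..2: t=2:+1/144 = 1/144
⇒ 3j(5 2 3; 0 0 0)² = 10/231, sgn -1
Racah Σ t=0..0: t=0:+1/2880 = 1/2880
⇒ 3j(5 2 3; 0 -2 2)² = 1/462, sgn -1
4πI² = N·(3j₀)²·(3jₘ)² = 25/693
I = +1·√(0.036075/4π) = 0.05357948

0.053579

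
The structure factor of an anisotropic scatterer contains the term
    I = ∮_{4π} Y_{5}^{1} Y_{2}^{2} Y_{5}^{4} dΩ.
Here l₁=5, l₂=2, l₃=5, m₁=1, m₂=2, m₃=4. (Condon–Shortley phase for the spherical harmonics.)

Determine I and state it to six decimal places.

1 + 2 + 4 = 7 ≠ 0: azimuthal integral kills it; I = 0

0.000000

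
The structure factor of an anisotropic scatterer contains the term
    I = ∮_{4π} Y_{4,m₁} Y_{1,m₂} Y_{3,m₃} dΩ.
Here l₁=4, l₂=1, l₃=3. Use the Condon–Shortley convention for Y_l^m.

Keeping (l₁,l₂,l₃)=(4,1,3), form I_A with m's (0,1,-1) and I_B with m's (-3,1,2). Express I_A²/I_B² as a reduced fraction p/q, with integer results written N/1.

Shared (l₁,l₂,l₃)=(4,1,3): N and (l;000)² cancel in I_A²/I_B².
A: Δ = 2!·6!·0!/9! = 1/252; Racah Σ t=2..2: t=2:+1/96 = 1/96; ⇒ 3j(4 1 3; 0 1 -1)² = 1/42, sgn +1
B: Δ = 2!·6!·0!/9! = 1/252; Racah Σ t=2..2: t=2:+1/240 = 1/240; ⇒ 3j(4 1 3; -3 1 2)² = 1/12, sgn -1
I_A²/I_B² = (1/42)/(1/12) = 2/7

2/7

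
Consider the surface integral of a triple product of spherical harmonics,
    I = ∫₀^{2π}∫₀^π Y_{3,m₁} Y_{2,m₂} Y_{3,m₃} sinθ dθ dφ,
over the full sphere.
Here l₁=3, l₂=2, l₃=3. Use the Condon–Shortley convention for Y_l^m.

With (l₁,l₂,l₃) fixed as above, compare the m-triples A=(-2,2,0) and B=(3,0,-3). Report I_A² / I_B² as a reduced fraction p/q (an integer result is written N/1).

4/5

l's match ⇒ only the (l;m) 3-j factors differ between A and B.
A: triangle coeff Δ(3,2,3) = 1/3780; Σ_t [2,2]: t=2:+1/24 = 1/24; (3j)²=1/21 [(3 2 3; -2 2 0)], sign=-1
B: triangle coeff Δ(3,2,3) = 1/3780; Σ_t [0,0]: t=0:+1/96 = 1/96; (3j)²=5/84 [(3 2 3; 3 0 -3)], sign=+1
I_A²/I_B² = (1/21)/(5/84) = 4/5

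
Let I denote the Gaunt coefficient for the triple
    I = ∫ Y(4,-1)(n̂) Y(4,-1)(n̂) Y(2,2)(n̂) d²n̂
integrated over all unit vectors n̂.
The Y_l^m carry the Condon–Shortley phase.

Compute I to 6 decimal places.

0.200662

Checks pass: Σm=0; 10 even; l₃=2∈[0,8].
(2·4+1)(2·4+1)(2·2+1) = 405
Δ: 6! 2! 2! / 11! → 1/13860
sum: t=2:+1/192 t=3:−1/36 t=4:+1/192 = -5/288
3j²(4 4 2; 0 0 0) = Δ·Π!·Σ² = 20/693  (sign -1)
sum: t=3:−1/144 = -1/144
3j²(4 4 2; -1 -1 2) = Δ·Π!·Σ² = 10/231  (sign -1)
combine: 4πI² = 405·20/693·10/231 = 3000/5929
take √, sign +1: I = 0.20066192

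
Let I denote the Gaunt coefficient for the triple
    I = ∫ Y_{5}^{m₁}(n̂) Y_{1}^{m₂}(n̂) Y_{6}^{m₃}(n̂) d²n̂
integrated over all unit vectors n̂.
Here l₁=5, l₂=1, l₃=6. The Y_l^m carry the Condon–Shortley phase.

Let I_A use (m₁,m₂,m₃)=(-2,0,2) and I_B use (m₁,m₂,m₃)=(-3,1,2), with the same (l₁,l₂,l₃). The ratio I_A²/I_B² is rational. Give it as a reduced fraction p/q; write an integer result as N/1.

Shared (l₁,l₂,l₃)=(5,1,6): N and (l;000)² cancel in I_A²/I_B².
A: Δ = 0!·10!·2!/13! = 1/858; Racah Σ t=0..0: t=0:+1/30240 = 1/30240; ⇒ 3j(5 1 6; -2 0 2)² = 16/429, sgn +1
B: Δ = 0!·10!·2!/13! = 1/858; Racah Σ t=0..0: t=0:+1/161280 = 1/161280; ⇒ 3j(5 1 6; -3 1 2)² = 1/143, sgn +1
I_A²/I_B² = (16/429)/(1/143) = 16/3

16/3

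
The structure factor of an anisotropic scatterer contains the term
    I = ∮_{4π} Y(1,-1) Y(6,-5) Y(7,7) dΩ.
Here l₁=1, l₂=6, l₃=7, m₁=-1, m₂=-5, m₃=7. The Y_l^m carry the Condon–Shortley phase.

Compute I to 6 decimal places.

Σmᵢ = 1 ≠ 0, so the φ-integral vanishes; I = 0

0.000000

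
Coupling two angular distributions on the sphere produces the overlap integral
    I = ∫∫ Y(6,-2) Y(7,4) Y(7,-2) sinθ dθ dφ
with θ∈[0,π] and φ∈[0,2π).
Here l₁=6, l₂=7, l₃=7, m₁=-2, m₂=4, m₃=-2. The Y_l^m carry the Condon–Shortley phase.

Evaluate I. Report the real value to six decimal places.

0.105836

Checks pass: Σm=0; 20 even; l₃=7∈[1,13].
(2·6+1)(2·7+1)(2·7+1) = 2925
Δ: 6! 6! 8! / 21! → 1/2444321880
sum: t=0:+1/2612736000 t=1:−1/20736000 t=2:+1/1658880 t=3:−1/746496 t=4:+1/1658880 t=5:−1/20736000 t=6:+1/2612736000 = -1/4354560
3j²(6 7 7; 0 0 0) = Δ·Π!·Σ² = 1000/138567  (sign +1)
sum: t=3:−1/174182400 t=4:+1/11612160 t=5:−1/6220800 t=6:+1/24883200 = -1/24883200
3j²(6 7 7; -2 4 -2) = Δ·Π!·Σ² = 28/4199  (sign +1)
combine: 4πI² = 2925·1000/138567·28/4199 = 2100000/14919047
take √, sign +1: I = 0.10583618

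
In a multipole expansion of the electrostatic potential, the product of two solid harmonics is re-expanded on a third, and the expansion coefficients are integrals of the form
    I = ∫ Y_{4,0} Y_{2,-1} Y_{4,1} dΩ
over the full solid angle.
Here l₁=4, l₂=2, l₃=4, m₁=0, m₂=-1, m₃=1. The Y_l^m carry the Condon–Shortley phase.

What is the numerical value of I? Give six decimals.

Checks pass: Σm=0; 10 even; l₃=4∈[2,6].
(2·4+1)(2·2+1)(2·4+1) = 405
Δ: 2! 6! 2! / 11! → 1/13860
sum: t=0:+1/192 t=1:−1/36 t=2:+1/192 = -5/288
3j²(4 2 4; 0 0 0) = Δ·Π!·Σ² = 20/693  (sign -1)
sum: t=0:+1/96 t=1:−1/72 = -1/288
3j²(4 2 4; 0 -1 1) = Δ·Π!·Σ² = 1/462  (sign +1)
combine: 4πI² = 405·20/693·1/462 = 150/5929
take √, sign -1: I = -0.04486937

-0.044869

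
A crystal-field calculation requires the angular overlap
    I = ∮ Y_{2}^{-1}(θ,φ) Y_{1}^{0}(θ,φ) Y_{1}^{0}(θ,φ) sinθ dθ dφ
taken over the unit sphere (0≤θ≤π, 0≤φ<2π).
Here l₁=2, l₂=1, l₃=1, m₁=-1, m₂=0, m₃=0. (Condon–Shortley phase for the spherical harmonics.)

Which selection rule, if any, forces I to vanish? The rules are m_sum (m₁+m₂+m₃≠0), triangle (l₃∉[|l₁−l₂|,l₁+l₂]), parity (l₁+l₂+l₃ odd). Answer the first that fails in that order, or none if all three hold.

m_sum

m₁+m₂+m₃ = -1 + 0 + 0 = -1  ✗
triangle: |2−1|=1 ≤ l₃=1 ≤ 2+1=3
parity: l₁+l₂+l₃ = 4 is even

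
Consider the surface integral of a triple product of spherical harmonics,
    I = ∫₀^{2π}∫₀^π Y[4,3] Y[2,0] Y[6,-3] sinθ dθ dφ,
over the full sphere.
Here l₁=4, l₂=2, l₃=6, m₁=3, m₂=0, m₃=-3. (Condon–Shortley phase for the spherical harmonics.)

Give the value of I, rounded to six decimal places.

Rules hold: Σm=0, L=12 even, 2≤6≤6.
N = 9·5·13 = 585
Δ = 0!·8!·4!/13! = 1/6435
Racah Σ t=0..0: t=0:+1/2304 = 1/2304
⇒ 3j(4 2 6; 0 0 0)² = 5/143, sgn +1
Racah Σ t=0..0: t=0:+1/20160 = 1/20160
⇒ 3j(4 2 6; 3 0 -3)² = 12/715, sgn -1
4πI² = N·(3j₀)²·(3jₘ)² = 540/1573
I = -1·√(0.343293/4π) = -0.16528277

-0.165283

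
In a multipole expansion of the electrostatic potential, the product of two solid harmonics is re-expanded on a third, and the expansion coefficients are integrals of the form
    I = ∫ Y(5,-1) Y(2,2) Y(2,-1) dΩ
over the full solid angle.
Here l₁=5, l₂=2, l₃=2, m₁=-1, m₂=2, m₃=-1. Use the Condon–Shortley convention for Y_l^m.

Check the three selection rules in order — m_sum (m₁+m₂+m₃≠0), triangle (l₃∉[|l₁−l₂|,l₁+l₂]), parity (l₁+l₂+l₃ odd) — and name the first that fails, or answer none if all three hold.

triangle

Σmᵢ = 0  ✓
l₃∈[|l₁−l₂|,l₁+l₂]=[3,7], have l₃=2  ✗
Σlᵢ = 9 ⇒ odd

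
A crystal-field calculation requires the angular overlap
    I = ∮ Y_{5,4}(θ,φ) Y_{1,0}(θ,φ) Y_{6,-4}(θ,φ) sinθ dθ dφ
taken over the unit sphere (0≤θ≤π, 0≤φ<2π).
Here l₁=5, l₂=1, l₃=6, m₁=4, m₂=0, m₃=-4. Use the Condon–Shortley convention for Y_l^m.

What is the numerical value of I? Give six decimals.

m-sum 0 ✓  L=12 even ✓  4≤6≤6 ✓
Π(2lᵢ+1) = 11×3×13 = 429
triangle coeff Δ(5,1,6) = 1/858
Σ_t [0,0]: t=0:+1/14400 = 1/14400
(3j)²=6/143 [(5 1 6; 0 0 0)], sign=+1
Σ_t [0,0]: t=0:+1/362880 = 1/362880
(3j)²=10/429 [(5 1 6; 4 0 -4)], sign=+1
⇒ 4πI² = 60/143
I = (+1)√(60/143/(4π)) = 0.18272698

0.182727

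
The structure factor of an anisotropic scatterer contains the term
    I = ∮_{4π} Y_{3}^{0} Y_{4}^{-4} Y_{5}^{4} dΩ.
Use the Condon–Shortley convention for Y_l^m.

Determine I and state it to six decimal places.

m-sum 0 ✓  L=12 even ✓  1≤5≤7 ✓
Π(2lᵢ+1) = 7×9×11 = 693
triangle coeff Δ(3,4,5) = 1/180180
Σ_t [0,2]: t=0:+1/576 t=1:−1/144 t=2:+1/576 = -1/288
(3j)²=20/1001 [(3 4 5; 0 0 0)], sign=+1
Σ_t [0,0]: t=0:+1/8640 = 1/8640
(3j)²=28/715 [(3 4 5; 0 -4 4)], sign=-1
⇒ 4πI² = 1008/1859
I = (-1)√(1008/1859/(4π)) = -0.20772350

-0.207724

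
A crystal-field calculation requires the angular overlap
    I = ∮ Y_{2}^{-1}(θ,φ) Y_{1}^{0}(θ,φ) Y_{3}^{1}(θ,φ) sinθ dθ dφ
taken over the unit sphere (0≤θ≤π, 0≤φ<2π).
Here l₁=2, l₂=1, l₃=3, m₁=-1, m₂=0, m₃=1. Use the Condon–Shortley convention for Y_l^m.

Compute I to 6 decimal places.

Checks pass: Σm=0; 6 even; l₃=3∈[1,3].
(2·2+1)(2·1+1)(2·3+1) = 105
Δ: 0! 4! 2! / 7! → 1/105
sum: t=0:+1/4 = 1/4
3j²(2 1 3; 0 0 0) = Δ·Π!·Σ² = 3/35  (sign -1)
sum: t=0:+1/6 = 1/6
3j²(2 1 3; -1 0 1) = Δ·Π!·Σ² = 8/105  (sign +1)
combine: 4πI² = 105·3/35·8/105 = 24/35
take √, sign -1: I = -0.23359668

-0.233597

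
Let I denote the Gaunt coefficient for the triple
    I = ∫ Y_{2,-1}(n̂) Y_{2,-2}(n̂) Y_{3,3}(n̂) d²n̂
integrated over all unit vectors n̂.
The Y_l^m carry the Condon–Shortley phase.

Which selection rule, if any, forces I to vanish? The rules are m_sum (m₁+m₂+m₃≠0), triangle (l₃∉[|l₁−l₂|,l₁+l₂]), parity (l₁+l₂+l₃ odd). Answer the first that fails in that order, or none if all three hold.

Σmᵢ = 0  ✓
l₃∈[|l₁−l₂|,l₁+l₂]=[0,4], have l₃=3  ✓
Σlᵢ = 7 ⇒ odd  ✗

parity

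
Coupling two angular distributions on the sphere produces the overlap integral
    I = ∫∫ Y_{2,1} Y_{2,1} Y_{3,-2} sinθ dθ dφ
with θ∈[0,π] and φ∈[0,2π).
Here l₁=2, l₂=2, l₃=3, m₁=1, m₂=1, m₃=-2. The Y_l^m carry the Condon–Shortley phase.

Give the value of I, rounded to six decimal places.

L=7 odd ⇒ parity kills the (l;000) factor ⇒ I = 0

0.000000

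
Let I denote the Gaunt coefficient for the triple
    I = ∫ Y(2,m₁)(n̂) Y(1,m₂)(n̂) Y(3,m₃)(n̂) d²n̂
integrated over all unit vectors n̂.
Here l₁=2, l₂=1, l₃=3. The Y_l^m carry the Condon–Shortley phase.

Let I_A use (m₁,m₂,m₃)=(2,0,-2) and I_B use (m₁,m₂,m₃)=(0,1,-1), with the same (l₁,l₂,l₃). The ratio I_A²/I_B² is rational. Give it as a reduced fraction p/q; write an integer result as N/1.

5/6

Same 2,1,3: normalisation and zero-m 3j drop out of the ratio.
A: Δ: 0! 4! 2! / 7! → 1/105; sum: t=0:+1/24 = 1/24; 3j²(2 1 3; 2 0 -2) = Δ·Π!·Σ² = 1/21  (sign -1)
B: Δ: 0! 4! 2! / 7! → 1/105; sum: t=0:+1/8 = 1/8; 3j²(2 1 3; 0 1 -1) = Δ·Π!·Σ² = 2/35  (sign +1)
I_A²/I_B² = (1/21)/(2/35) = 5/6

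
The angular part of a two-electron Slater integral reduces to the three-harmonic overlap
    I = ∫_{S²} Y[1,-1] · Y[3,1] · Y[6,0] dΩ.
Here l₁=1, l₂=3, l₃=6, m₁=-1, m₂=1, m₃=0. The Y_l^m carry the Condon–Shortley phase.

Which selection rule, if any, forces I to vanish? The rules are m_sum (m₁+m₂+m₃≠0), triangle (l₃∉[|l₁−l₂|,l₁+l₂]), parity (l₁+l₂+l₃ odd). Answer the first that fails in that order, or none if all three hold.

azimuthal sum: -1 + 1 + 0 = 0  ✓
2 ≤ 6 ≤ 4 (triangle on l)  ✗
L = 1 + 3 + 6 = 10 (even)

triangle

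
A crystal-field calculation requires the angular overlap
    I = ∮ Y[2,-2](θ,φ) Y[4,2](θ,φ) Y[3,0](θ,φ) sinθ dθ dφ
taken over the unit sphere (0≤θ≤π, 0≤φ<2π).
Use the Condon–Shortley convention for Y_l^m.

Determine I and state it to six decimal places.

Σlᵢ=9 odd — θ-integrand is odd under cosθ→−cosθ; I=0

0.000000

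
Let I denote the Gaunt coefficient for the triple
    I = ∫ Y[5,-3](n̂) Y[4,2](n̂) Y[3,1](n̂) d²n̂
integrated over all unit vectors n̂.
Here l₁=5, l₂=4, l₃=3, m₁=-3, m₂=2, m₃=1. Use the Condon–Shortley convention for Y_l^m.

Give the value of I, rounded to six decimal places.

m-sum 0 ✓  L=12 even ✓  1≤3≤9 ✓
Π(2lᵢ+1) = 11×9×7 = 693
triangle coeff Δ(5,4,3) = 1/180180
Σ_t [2,4]: t=2:+1/576 t=3:−1/144 t=4:+1/576 = -1/288
(3j)²=20/1001 [(5 4 3; 0 0 0)], sign=+1
Σ_t [4,6]: t=4:+1/2304 t=5:−1/720 t=6:+1/5760 = -1/1280
(3j)²=27/1430 [(5 4 3; -3 2 1)], sign=-1
⇒ 4πI² = 486/1859
I = (-1)√(486/1859/(4π)) = -0.14423595

-0.144236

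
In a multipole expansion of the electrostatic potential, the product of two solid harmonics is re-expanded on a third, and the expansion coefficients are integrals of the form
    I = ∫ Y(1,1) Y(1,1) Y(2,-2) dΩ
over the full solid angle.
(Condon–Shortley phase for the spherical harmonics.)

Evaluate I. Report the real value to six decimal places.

0.309019

m-sum 0 ✓  L=4 even ✓  0≤2≤2 ✓
Π(2lᵢ+1) = 3×3×5 = 45
triangle coeff Δ(1,1,2) = 1/30
Σ_t [0,0]: t=0:+1/1 = 1/1
(3j)²=2/15 [(1 1 2; 0 0 0)], sign=+1
Σ_t [0,0]: t=0:+1/4 = 1/4
(3j)²=1/5 [(1 1 2; 1 1 -2)], sign=+1
⇒ 4πI² = 6/5
I = (+1)√(6/5/(4π)) = 0.30901936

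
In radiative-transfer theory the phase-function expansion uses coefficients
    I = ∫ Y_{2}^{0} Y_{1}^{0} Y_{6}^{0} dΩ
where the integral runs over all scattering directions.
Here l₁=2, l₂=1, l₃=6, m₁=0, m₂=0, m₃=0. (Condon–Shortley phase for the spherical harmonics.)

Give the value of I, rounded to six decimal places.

0.000000

l₃=6 ∉ [1,3] — triangle fails ⇒ I = 0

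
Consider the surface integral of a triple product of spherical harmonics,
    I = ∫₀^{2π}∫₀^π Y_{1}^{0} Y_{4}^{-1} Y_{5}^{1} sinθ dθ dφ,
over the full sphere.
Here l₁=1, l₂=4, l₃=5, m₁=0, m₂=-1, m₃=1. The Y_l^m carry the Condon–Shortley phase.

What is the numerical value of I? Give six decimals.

Checks pass: Σm=0; 10 even; l₃=5∈[3,5].
(2·1+1)(2·4+1)(2·5+1) = 297
Δ: 0! 2! 8! / 11! → 1/495
sum: t=0:+1/576 = 1/576
3j²(1 4 5; 0 0 0) = Δ·Π!·Σ² = 5/99  (sign -1)
sum: t=0:+1/720 = 1/720
3j²(1 4 5; 0 -1 1) = Δ·Π!·Σ² = 8/165  (sign +1)
combine: 4πI² = 297·5/99·8/165 = 8/11
take √, sign -1: I = -0.24057125

-0.240571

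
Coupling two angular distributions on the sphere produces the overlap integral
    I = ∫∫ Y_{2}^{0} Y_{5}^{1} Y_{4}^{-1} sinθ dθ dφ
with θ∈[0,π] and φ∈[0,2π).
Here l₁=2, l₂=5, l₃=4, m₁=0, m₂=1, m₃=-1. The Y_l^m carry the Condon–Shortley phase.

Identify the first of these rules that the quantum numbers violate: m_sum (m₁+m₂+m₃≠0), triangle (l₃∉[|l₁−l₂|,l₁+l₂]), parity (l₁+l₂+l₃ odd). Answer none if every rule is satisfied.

parity

Σmᵢ = 0  ✓
l₃∈[|l₁−l₂|,l₁+l₂]=[3,7], have l₃=4  ✓
Σlᵢ = 11 ⇒ odd  ✗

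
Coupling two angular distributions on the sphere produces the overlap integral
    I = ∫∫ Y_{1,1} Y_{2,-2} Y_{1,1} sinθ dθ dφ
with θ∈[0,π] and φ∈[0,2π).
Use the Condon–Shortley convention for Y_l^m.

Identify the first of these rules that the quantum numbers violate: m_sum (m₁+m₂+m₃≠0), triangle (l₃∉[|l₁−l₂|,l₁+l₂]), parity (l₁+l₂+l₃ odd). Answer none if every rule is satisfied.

none

azimuthal sum: 1 − 2 + 1 = 0  ✓
1 ≤ 1 ≤ 3 (triangle on l)  ✓
L = 1 + 2 + 1 = 4 (even)  ✓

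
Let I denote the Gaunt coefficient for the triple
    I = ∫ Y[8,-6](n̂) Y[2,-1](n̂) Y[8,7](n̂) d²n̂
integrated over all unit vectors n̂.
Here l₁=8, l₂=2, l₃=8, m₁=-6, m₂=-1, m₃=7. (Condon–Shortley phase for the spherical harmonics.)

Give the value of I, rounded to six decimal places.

m-sum 0 ✓  L=18 even ✓  6≤8≤10 ✓
Π(2lᵢ+1) = 17×5×17 = 1445
triangle coeff Δ(8,2,8) = 1/348840
Σ_t [0,2]: t=0:+1/116121600 t=1:−1/25401600 t=2:+1/116121600 = -1/45158400
(3j)²=24/1615 [(8 2 8; 0 0 0)], sign=-1
Σ_t [0,1]: t=0:+1/174356582400 t=1:−1/12454041600 = -1/13412044800
(3j)²=169/7752 [(8 2 8; -6 -1 7)], sign=+1
⇒ 4πI² = 169/361
I = (-1)√(169/361/(4π)) = -0.19301223

-0.193012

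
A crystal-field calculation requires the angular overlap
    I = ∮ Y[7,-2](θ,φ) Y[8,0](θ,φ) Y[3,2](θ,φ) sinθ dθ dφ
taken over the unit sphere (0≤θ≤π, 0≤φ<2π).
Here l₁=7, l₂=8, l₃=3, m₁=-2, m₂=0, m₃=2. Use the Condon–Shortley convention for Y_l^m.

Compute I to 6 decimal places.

Rules hold: Σm=0, L=18 even, 1≤3≤15.
N = 15·17·7 = 1785
Δ = 12!·2!·4!/19! = 1/5290740
Racah Σ t=5..7: t=5:−1/7257600 t=6:+1/2073600 t=7:−1/7257600 = 1/4838400
⇒ 3j(7 8 3; 0 0 0)² = 252/20995, sgn -1
Racah Σ t=7..8: t=7:−1/7257600 t=8:+1/23224320 = -11/116121600
⇒ 3j(7 8 3; -2 0 2)² = 121/8398, sgn +1
4πI² = N·(3j₀)²·(3jₘ)² = 320166/1037153
I = -1·√(0.308697/4π) = -0.15673329

-0.156733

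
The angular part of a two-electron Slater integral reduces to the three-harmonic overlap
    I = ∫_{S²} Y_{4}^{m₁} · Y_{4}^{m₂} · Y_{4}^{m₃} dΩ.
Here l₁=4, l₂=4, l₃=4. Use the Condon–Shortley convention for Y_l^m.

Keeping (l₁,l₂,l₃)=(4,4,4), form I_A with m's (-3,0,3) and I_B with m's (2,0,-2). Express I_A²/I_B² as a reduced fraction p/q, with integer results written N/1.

441/121

Shared (l₁,l₂,l₃)=(4,4,4): N and (l;000)² cancel in I_A²/I_B².
A: Δ = 4!·4!·4!/13! = 1/450450; Racah Σ t=3..4: t=3:−1/864 t=4:+1/3456 = -1/1152; ⇒ 3j(4 4 4; -3 0 3)² = 7/286, sgn +1
B: Δ = 4!·4!·4!/13! = 1/450450; Racah Σ t=0..2: t=0:+1/2304 t=1:−1/216 t=2:+1/384 = -11/6912; ⇒ 3j(4 4 4; 2 0 -2)² = 11/1638, sgn -1
I_A²/I_B² = (7/286)/(11/1638) = 441/121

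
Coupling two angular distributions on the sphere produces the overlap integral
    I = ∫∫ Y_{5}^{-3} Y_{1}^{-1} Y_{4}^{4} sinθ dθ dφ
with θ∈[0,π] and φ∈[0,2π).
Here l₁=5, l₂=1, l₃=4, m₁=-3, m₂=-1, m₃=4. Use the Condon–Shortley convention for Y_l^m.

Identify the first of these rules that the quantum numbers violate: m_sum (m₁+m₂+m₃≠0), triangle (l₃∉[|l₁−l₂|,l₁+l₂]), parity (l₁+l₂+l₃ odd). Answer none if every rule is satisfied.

Σmᵢ = 0  ✓
l₃∈[|l₁−l₂|,l₁+l₂]=[4,6], have l₃=4  ✓
Σlᵢ = 10 ⇒ even  ✓

none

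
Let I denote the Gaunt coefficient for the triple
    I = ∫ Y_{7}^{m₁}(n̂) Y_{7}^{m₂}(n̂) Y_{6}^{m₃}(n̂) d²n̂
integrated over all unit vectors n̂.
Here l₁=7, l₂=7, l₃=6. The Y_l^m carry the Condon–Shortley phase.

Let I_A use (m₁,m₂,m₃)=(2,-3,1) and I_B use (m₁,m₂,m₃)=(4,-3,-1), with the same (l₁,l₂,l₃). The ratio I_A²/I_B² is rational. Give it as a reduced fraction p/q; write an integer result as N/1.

1225/22

Same 7,7,6: normalisation and zero-m 3j drop out of the ratio.
A: Δ: 8! 6! 6! / 21! → 1/2444321880; sum: t=0:+1/232243200 t=1:−1/8709120 t=2:+1/2488320 t=3:−1/4147200 t=4:+1/49766400 = 7/99532800; 3j²(7 7 6; 2 -3 1) = Δ·Π!·Σ² = 1715/369512  (sign -1)
B: Δ: 8! 6! 6! / 21! → 1/2444321880; sum: t=0:+1/69672960 t=1:−1/8709120 t=2:+1/8294400 t=3:−1/62208000 = 1/248832000; 3j²(7 7 6; 4 -3 -1) = Δ·Π!·Σ² = 7/83980  (sign -1)
I_A²/I_B² = (1715/369512)/(7/83980) = 1225/22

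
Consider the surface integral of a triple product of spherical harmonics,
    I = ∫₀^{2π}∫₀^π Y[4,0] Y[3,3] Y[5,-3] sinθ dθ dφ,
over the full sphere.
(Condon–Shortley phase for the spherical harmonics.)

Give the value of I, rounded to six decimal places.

0.196280

Checks pass: Σm=0; 12 even; l₃=5∈[1,7].
(2·4+1)(2·3+1)(2·5+1) = 693
Δ: 2! 6! 4! / 13! → 1/180180
sum: t=0:+1/576 t=1:−1/144 t=2:+1/576 = -1/288
3j²(4 3 5; 0 0 0) = Δ·Π!·Σ² = 20/1001  (sign +1)
sum: t=2:+1/2304 = 1/2304
3j²(4 3 5; 0 3 -3) = Δ·Π!·Σ² = 5/143  (sign +1)
combine: 4πI² = 693·20/1001·5/143 = 900/1859
take √, sign +1: I = 0.19628026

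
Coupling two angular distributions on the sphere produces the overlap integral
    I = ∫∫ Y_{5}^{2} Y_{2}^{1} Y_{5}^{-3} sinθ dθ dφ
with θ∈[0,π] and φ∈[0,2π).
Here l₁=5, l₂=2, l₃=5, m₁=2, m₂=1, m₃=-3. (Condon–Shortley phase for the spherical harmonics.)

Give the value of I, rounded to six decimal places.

m-sum 0 ✓  L=12 even ✓  3≤5≤7 ✓
Π(2lᵢ+1) = 11×5×11 = 605
triangle coeff Δ(5,2,5) = 1/38610
Σ_t [0,2]: t=0:+1/2880 t=1:−1/576 t=2:+1/2880 = -1/960
(3j)²=10/429 [(5 2 5; 0 0 0)], sign=+1
Σ_t [1,2]: t=1:−1/2880 t=2:+1/10080 = -1/4032
(3j)²=10/429 [(5 2 5; 2 1 -3)], sign=-1
⇒ 4πI² = 500/1521
I = (-1)√(500/1521/(4π)) = -0.16173926

-0.161739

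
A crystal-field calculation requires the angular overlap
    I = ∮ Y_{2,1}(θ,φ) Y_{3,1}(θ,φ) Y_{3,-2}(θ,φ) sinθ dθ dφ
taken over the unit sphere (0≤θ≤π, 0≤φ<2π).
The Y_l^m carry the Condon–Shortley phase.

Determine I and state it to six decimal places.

0.162868

m-sum 0 ✓  L=8 even ✓  1≤3≤5 ✓
Π(2lᵢ+1) = 5×7×7 = 245
triangle coeff Δ(2,3,3) = 1/3780
Σ_t [0,2]: t=0:+1/24 t=1:−1/4 t=2:+1/24 = -1/6
(3j)²=4/105 [(2 3 3; 0 0 0)], sign=+1
Σ_t [0,1]: t=0:+1/48 t=1:−1/12 = -1/16
(3j)²=1/28 [(2 3 3; 1 1 -2)], sign=+1
⇒ 4πI² = 1/3
I = (+1)√(1/3/(4π)) = 0.16286750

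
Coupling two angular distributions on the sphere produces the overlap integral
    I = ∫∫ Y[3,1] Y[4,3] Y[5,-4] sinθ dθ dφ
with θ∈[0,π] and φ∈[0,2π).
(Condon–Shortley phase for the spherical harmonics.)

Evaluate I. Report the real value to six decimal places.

m-sum 0 ✓  L=12 even ✓  1≤5≤7 ✓
Π(2lᵢ+1) = 7×9×11 = 693
triangle coeff Δ(3,4,5) = 1/180180
Σ_t [0,2]: t=0:+1/576 t=1:−1/144 t=2:+1/576 = -1/288
(3j)²=20/1001 [(3 4 5; 0 0 0)], sign=+1
Σ_t [1,2]: t=1:−1/4320 t=2:+1/5760 = -1/17280
(3j)²=7/4290 [(3 4 5; 1 3 -4)], sign=+1
⇒ 4πI² = 42/1859
I = (+1)√(42/1859/(4π)) = 0.04240138

0.042401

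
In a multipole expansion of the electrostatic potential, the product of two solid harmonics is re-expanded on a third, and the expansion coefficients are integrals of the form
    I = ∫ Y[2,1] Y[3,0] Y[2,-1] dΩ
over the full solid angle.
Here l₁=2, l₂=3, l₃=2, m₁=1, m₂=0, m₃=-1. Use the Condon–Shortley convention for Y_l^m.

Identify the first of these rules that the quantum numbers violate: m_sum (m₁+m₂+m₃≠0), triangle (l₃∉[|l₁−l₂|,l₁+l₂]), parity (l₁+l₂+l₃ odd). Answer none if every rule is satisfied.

m₁+m₂+m₃ = 1 + 0 − 1 = 0  ✓
triangle: |2−3|=1 ≤ l₃=2 ≤ 2+3=5  ✓
parity: l₁+l₂+l₃ = 7 is odd  ✗

parity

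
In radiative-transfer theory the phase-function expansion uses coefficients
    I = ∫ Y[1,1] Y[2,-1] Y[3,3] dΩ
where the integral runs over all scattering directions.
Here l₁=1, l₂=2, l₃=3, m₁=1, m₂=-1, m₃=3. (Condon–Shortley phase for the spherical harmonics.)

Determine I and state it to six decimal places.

0.000000

Σmᵢ = 3 ≠ 0, so the φ-integral vanishes; I = 0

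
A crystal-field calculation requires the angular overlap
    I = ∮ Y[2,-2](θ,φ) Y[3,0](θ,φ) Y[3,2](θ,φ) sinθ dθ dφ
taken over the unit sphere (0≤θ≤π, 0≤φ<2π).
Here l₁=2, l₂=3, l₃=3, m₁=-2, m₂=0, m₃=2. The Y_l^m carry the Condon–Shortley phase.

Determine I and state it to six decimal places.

m-sum 0 ✓  L=8 even ✓  1≤3≤5 ✓
Π(2lᵢ+1) = 5×7×7 = 245
triangle coeff Δ(2,3,3) = 1/3780
Σ_t [0,2]: t=0:+1/24 t=1:−1/4 t=2:+1/24 = -1/6
(3j)²=4/105 [(2 3 3; 0 0 0)], sign=+1
Σ_t [2,2]: t=2:+1/24 = 1/24
(3j)²=1/21 [(2 3 3; -2 0 2)], sign=-1
⇒ 4πI² = 4/9
I = (-1)√(4/9/(4π)) = -0.18806319

-0.188063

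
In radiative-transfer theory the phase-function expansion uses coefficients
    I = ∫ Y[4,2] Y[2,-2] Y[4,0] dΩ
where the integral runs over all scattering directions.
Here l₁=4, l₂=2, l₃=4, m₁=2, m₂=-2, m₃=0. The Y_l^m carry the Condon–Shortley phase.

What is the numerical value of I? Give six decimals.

-0.190365

Checks pass: Σm=0; 10 even; l₃=4∈[2,6].
(2·4+1)(2·2+1)(2·4+1) = 405
Δ: 2! 6! 2! / 11! → 1/13860
sum: t=0:+1/192 t=1:−1/36 t=2:+1/192 = -5/288
3j²(4 2 4; 0 0 0) = Δ·Π!·Σ² = 20/693  (sign -1)
sum: t=0:+1/192 = 1/192
3j²(4 2 4; 2 -2 0) = Δ·Π!·Σ² = 3/77  (sign +1)
combine: 4πI² = 405·20/693·3/77 = 2700/5929
take √, sign -1: I = -0.19036462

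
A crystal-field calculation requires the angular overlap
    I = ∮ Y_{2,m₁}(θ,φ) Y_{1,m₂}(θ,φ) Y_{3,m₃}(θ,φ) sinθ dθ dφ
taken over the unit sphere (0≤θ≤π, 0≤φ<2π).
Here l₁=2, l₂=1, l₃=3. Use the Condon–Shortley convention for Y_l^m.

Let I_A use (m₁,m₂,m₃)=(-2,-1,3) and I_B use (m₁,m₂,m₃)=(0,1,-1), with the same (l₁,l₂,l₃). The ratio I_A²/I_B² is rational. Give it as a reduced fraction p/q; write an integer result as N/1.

Same 2,1,3: normalisation and zero-m 3j drop out of the ratio.
A: Δ: 0! 4! 2! / 7! → 1/105; sum: t=0:+1/48 = 1/48; 3j²(2 1 3; -2 -1 3) = Δ·Π!·Σ² = 1/7  (sign +1)
B: Δ: 0! 4! 2! / 7! → 1/105; sum: t=0:+1/8 = 1/8; 3j²(2 1 3; 0 1 -1) = Δ·Π!·Σ² = 2/35  (sign +1)
I_A²/I_B² = (1/7)/(2/35) = 5/2

5/2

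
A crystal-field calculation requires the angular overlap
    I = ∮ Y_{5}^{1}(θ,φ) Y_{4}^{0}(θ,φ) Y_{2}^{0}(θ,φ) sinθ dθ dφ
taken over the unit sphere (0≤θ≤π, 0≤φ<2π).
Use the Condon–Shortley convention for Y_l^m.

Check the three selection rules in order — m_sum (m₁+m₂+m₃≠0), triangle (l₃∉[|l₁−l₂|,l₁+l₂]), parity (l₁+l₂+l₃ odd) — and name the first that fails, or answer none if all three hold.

m₁+m₂+m₃ = 1 + 0 + 0 = 1  ✗
triangle: |5−4|=1 ≤ l₃=2 ≤ 5+4=9
parity: l₁+l₂+l₃ = 11 is odd

m_sum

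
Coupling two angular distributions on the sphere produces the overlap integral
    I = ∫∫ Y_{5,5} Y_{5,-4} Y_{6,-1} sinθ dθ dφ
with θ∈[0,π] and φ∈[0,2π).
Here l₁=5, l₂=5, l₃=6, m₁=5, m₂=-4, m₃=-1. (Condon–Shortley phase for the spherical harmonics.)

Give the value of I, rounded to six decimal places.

-0.094319

m-sum 0 ✓  L=16 even ✓  0≤6≤10 ✓
Π(2lᵢ+1) = 11×11×13 = 1573
triangle coeff Δ(5,5,6) = 1/28588560
Σ_t [0,4]: t=0:+1/345600 t=1:−1/13824 t=2:+1/5184 t=3:−1/13824 t=4:+1/345600 = 7/129600
(3j)²=80/7293 [(5 5 6; 0 0 0)], sign=+1
Σ_t [0,0]: t=0:+1/2073600 = 1/2073600
(3j)²=63/9724 [(5 5 6; 5 -4 -1)], sign=-1
⇒ 4πI² = 420/3757
I = (-1)√(420/3757/(4π)) = -0.09431898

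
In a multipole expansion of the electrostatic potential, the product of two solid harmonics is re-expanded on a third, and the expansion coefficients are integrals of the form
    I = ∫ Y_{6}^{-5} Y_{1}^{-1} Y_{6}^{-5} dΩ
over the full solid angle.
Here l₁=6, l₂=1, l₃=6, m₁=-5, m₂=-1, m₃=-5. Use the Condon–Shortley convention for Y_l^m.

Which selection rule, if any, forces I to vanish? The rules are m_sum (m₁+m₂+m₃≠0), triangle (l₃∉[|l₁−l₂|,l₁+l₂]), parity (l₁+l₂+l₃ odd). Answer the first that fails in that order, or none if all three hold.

m_sum

azimuthal sum: -5 − 1 − 5 = -11  ✗
5 ≤ 6 ≤ 7 (triangle on l)
L = 6 + 1 + 6 = 13 (odd)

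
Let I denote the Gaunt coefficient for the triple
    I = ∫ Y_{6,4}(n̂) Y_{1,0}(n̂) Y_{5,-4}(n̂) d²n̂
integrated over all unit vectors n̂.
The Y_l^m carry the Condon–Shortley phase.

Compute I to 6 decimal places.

Rules hold: Σm=0, L=12 even, 5≤5≤7.
N = 13·3·11 = 429
Δ = 2!·10!·0!/13! = 1/858
Racah Σ t=1..1: t=1:−1/14400 = -1/14400
⇒ 3j(6 1 5; 0 0 0)² = 6/143, sgn +1
Racah Σ t=1..1: t=1:−1/362880 = -1/362880
⇒ 3j(6 1 5; 4 0 -4)² = 10/429, sgn +1
4πI² = N·(3j₀)²·(3jₘ)² = 60/143
I = +1·√(0.41958/4π) = 0.18272698

0.182727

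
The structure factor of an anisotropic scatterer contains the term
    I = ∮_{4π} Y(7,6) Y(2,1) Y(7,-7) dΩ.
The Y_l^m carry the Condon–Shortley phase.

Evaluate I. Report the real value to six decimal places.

-0.170036

Rules hold: Σm=0, L=16 even, 5≤7≤9.
N = 15·5·15 = 1125
Δ = 2!·12!·2!/17! = 1/185640
Racah Σ t=0..2: t=0:+1/2419200 t=1:−1/518400 t=2:+1/2419200 = -1/907200
⇒ 3j(7 2 7; 0 0 0)² = 56/3315, sgn +1
Racah Σ t=1..1: t=1:−1/958003200 = -1/958003200
⇒ 3j(7 2 7; 6 1 -7)² = 13/680, sgn -1
4πI² = N·(3j₀)²·(3jₘ)² = 105/289
I = -1·√(0.363322/4π) = -0.17003597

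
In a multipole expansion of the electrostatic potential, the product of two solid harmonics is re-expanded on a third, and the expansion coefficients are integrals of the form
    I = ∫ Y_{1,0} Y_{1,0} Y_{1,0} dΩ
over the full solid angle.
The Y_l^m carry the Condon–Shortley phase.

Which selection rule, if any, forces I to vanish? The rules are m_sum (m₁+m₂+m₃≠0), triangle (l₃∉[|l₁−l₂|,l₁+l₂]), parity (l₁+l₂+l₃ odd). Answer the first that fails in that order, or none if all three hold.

parity

azimuthal sum: 0 + 0 + 0 = 0  ✓
0 ≤ 1 ≤ 2 (triangle on l)  ✓
L = 1 + 1 + 1 = 3 (odd)  ✗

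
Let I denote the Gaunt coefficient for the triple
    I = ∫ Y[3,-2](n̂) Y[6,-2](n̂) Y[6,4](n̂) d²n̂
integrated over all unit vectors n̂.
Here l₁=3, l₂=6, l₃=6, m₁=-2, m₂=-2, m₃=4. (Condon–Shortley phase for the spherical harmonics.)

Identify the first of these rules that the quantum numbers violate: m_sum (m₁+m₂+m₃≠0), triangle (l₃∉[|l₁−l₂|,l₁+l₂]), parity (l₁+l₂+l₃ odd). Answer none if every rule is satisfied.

azimuthal sum: -2 − 2 + 4 = 0  ✓
3 ≤ 6 ≤ 9 (triangle on l)  ✓
L = 3 + 6 + 6 = 15 (odd)  ✗

parity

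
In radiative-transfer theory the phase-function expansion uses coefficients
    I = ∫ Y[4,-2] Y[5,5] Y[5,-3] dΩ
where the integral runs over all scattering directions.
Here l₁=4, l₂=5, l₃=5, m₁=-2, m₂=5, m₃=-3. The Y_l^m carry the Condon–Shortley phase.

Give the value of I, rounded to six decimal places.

Rules hold: Σm=0, L=14 even, 1≤5≤9.
N = 9·11·11 = 1089
Δ = 4!·4!·6!/15! = 1/3153150
Racah Σ t=0..4: t=0:+1/69120 t=1:−1/1728 t=2:+1/576 t=3:−1/1728 t=4:+1/69120 = 7/11520
⇒ 3j(4 5 5; 0 0 0)² = 2/143, sgn -1
Racah Σ t=4..4: t=4:+1/69120 = 1/69120
⇒ 3j(4 5 5; -2 5 -3)² = 4/143, sgn +1
4πI² = N·(3j₀)²·(3jₘ)² = 72/169
I = -1·√(0.426036/4π) = -0.18412721

-0.184127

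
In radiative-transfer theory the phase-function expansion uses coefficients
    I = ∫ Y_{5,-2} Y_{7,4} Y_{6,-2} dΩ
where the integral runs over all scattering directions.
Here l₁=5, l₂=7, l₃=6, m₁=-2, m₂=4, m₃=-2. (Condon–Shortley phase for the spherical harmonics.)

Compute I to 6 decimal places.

Rules hold: Σm=0, L=18 even, 2≤6≤12.
N = 11·15·13 = 2145
Δ = 6!·4!·8!/19! = 1/174594420
Racah Σ t=1..5: t=1:−1/4147200 t=2:+1/207360 t=3:−1/82944 t=4:+1/207360 t=5:−1/4147200 = -1/345600
⇒ 3j(5 7 6; 0 0 0)² = 420/46189, sgn -1
Racah Σ t=3..6: t=3:−1/34836480 t=4:+1/1451520 t=5:−1/691200 t=6:+1/3110400 = -1/2150400
⇒ 3j(5 7 6; -2 4 -2)² = 729/83980, sgn -1
4πI² = N·(3j₀)²·(3jₘ)² = 229635/1356277
I = +1·√(0.169313/4π) = 0.11607533

0.116075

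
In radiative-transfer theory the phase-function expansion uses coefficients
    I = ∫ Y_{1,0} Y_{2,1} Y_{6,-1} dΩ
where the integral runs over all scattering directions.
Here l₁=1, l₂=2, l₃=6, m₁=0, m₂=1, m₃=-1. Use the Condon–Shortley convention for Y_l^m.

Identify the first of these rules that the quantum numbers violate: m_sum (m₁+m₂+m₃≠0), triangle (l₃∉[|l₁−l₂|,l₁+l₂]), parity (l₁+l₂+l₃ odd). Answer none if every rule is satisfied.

Σmᵢ = 0  ✓
l₃∈[|l₁−l₂|,l₁+l₂]=[1,3], have l₃=6  ✗
Σlᵢ = 9 ⇒ odd

triangle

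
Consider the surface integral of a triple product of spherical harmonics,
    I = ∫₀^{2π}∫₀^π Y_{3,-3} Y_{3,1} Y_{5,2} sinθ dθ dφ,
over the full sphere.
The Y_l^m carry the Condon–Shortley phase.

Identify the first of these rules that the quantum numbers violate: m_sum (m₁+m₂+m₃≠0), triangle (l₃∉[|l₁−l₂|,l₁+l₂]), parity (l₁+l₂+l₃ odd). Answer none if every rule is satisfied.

parity

azimuthal sum: -3 + 1 + 2 = 0  ✓
0 ≤ 5 ≤ 6 (triangle on l)  ✓
L = 3 + 3 + 5 = 11 (odd)  ✗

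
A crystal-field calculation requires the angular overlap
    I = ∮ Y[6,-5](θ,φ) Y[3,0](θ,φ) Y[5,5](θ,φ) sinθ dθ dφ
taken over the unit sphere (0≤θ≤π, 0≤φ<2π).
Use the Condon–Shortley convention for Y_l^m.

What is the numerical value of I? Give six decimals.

m-sum 0 ✓  L=14 even ✓  3≤5≤9 ✓
Π(2lᵢ+1) = 13×7×11 = 1001
triangle coeff Δ(6,3,5) = 1/675675
Σ_t [1,3]: t=1:−1/8640 t=2:+1/2304 t=3:−1/8640 = 7/34560
(3j)²=7/429 [(6 3 5; 0 0 0)], sign=-1
Σ_t [3,3]: t=3:−1/483840 = -1/483840
(3j)²=3/91 [(6 3 5; -5 0 5)], sign=-1
⇒ 4πI² = 7/13
I = (+1)√(7/13/(4π)) = 0.20700098

0.207001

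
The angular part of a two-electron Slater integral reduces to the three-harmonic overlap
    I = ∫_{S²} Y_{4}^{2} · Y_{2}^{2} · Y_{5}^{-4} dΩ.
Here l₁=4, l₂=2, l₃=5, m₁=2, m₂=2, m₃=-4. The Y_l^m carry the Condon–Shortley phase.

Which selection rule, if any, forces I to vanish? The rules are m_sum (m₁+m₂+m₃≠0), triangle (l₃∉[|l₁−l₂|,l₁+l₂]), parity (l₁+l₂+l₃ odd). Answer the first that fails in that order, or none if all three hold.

parity

azimuthal sum: 2 + 2 − 4 = 0  ✓
2 ≤ 5 ≤ 6 (triangle on l)  ✓
L = 4 + 2 + 5 = 11 (odd)  ✗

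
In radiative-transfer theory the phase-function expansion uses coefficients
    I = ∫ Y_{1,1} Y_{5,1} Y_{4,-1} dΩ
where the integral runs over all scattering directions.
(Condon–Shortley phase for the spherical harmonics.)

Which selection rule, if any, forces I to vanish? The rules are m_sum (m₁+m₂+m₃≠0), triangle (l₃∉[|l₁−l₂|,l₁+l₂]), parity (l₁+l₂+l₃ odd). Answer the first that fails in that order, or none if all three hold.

m_sum

m₁+m₂+m₃ = 1 + 1 − 1 = 1  ✗
triangle: |1−5|=4 ≤ l₃=4 ≤ 1+5=6
parity: l₁+l₂+l₃ = 10 is even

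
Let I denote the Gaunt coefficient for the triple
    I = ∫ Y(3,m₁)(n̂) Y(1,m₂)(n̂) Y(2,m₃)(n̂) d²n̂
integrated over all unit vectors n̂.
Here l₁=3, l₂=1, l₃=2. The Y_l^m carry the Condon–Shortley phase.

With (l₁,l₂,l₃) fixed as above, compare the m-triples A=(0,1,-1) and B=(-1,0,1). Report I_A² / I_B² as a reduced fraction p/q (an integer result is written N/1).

l's match ⇒ only the (l;m) 3-j factors differ between A and B.
A: triangle coeff Δ(3,1,2) = 1/105; Σ_t [2,2]: t=2:+1/12 = 1/12; (3j)²=1/35 [(3 1 2; 0 1 -1)], sign=-1
B: triangle coeff Δ(3,1,2) = 1/105; Σ_t [1,1]: t=1:−1/6 = -1/6; (3j)²=8/105 [(3 1 2; -1 0 1)], sign=+1
I_A²/I_B² = (1/35)/(8/105) = 3/8

3/8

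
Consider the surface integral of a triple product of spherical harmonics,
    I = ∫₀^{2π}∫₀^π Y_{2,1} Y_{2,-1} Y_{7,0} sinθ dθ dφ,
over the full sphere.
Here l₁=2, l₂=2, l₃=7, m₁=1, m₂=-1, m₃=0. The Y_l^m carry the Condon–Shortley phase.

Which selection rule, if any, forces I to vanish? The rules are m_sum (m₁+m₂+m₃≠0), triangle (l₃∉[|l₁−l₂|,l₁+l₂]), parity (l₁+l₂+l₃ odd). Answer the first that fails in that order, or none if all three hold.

m₁+m₂+m₃ = 1 − 1 + 0 = 0  ✓
triangle: |2−2|=0 ≤ l₃=7 ≤ 2+2=4  ✗
parity: l₁+l₂+l₃ = 11 is odd

triangle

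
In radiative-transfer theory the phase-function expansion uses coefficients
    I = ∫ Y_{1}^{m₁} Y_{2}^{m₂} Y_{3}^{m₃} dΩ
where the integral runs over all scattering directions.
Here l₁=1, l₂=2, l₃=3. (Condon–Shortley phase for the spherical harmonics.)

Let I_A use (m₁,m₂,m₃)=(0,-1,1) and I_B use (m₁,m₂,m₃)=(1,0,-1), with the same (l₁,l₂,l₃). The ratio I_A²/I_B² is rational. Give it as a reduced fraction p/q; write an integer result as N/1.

4/3

Shared (l₁,l₂,l₃)=(1,2,3): N and (l;000)² cancel in I_A²/I_B².
A: Δ = 0!·2!·4!/7! = 1/105; Racah Σ t=0..0: t=0:+1/6 = 1/6; ⇒ 3j(1 2 3; 0 -1 1)² = 8/105, sgn +1
B: Δ = 0!·2!·4!/7! = 1/105; Racah Σ t=0..0: t=0:+1/8 = 1/8; ⇒ 3j(1 2 3; 1 0 -1)² = 2/35, sgn +1
I_A²/I_B² = (8/105)/(2/35) = 4/3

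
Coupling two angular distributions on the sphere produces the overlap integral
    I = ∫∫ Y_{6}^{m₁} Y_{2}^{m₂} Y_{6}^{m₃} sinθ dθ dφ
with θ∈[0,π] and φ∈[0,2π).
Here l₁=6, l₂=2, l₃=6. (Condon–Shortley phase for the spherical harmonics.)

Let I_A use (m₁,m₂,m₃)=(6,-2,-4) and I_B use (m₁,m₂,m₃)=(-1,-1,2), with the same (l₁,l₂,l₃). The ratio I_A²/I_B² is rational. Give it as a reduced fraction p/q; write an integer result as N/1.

11/15

Shared (l₁,l₂,l₃)=(6,2,6): N and (l;000)² cancel in I_A²/I_B².
A: Δ = 2!·10!·2!/15! = 1/90090; Racah Σ t=0..0: t=0:+1/14515200 = 1/14515200; ⇒ 3j(6 2 6; 6 -2 -4)² = 2/455, sgn +1
B: Δ = 2!·10!·2!/15! = 1/90090; Racah Σ t=0..1: t=0:+1/60480 t=1:−1/34560 = -1/80640; ⇒ 3j(6 2 6; -1 -1 2)² = 6/1001, sgn -1
I_A²/I_B² = (2/455)/(6/1001) = 11/15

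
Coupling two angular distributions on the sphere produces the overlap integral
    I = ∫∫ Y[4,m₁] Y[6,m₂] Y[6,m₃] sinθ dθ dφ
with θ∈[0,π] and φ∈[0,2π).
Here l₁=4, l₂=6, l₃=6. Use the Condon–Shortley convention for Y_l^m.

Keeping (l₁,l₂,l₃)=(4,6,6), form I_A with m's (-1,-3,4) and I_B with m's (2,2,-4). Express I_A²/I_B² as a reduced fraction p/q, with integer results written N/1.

Shared (l₁,l₂,l₃)=(4,6,6): N and (l;000)² cancel in I_A²/I_B².
A: Δ = 4!·4!·8!/17! = 1/15315300; Racah Σ t=1..3: t=1:−1/207360 t=2:+1/120960 t=3:−1/967680 = 1/414720; ⇒ 3j(4 6 6; -1 -3 4)² = 21/4862, sgn +1
B: Δ = 4!·4!·8!/17! = 1/15315300; Racah Σ t=0..2: t=0:+1/3870720 t=1:−1/181440 t=2:+1/138240 = 23/11612160; ⇒ 3j(4 6 6; 2 2 -4)² = 529/204204, sgn +1
I_A²/I_B² = (21/4862)/(529/204204) = 882/529

882/529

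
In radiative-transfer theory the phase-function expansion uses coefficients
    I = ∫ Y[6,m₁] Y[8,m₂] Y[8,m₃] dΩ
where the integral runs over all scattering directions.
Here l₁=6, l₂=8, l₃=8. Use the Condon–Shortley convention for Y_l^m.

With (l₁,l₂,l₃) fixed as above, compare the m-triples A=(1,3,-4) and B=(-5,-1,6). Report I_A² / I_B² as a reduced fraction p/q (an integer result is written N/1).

Shared (l₁,l₂,l₃)=(6,8,8): N and (l;000)² cancel in I_A²/I_B².
A: Δ = 6!·6!·10!/23! = 1/13742520792; Racah Σ t=1..5: t=1:−1/20901888000 t=2:+1/627056640 t=3:−1/139345920 t=4:+1/174182400 t=5:−1/1492992000 = -1/1791590400; ⇒ 3j(6 8 8; 1 3 -4)² = 875/1158924, sgn -1
B: Δ = 6!·6!·10!/23! = 1/13742520792; Racah Σ t=5..6: t=5:−1/6967296000 t=6:+1/31352832000 = -1/8957952000; ⇒ 3j(6 8 8; -5 -1 6)² = 343/29716, sgn -1
I_A²/I_B² = (875/1158924)/(343/29716) = 125/1911

125/1911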